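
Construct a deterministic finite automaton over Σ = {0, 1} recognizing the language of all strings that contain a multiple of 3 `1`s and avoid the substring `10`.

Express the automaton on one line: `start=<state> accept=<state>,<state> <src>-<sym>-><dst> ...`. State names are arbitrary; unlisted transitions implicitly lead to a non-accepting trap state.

Build one automaton per condition and run them in lockstep. The first has 3 states tracking the count of `1`s modulo 3; the second has 3 states tracking partial matches of the forbidden pattern `10`. A product state is a pair (one from each), accepting exactly when both do. After merging equivalent states the machine shrinks.
With 5 states:
       0  1 
>* A   A  B 
   B   C  D 
   C   C  C 
   D   C  E 
 * E   C  B 
(> = start, * = accepting)

start=A accept=A,E A-0->A A-1->B B-0->C B-1->D C-0->C C-1->C D-0->C D-1->E E-0->C E-1->B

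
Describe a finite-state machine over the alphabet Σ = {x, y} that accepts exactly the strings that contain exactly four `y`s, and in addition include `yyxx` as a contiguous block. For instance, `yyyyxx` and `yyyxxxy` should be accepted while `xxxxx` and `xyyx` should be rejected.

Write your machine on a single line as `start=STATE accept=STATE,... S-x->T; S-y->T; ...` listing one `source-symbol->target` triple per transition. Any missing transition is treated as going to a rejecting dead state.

start=q0; accept=q15; q0-x->q0; q0-y->q1; q1-x->q2; q1-y->q3; q2-x->q2; q2-y->q4; q3-x->q5; q3-y->q6; q4-x->q7; q4-y->q6; q5-x->q8; q5-y->q9; q6-x->q10; q6-y->q11; q7-x->q7; q7-y->q9; q8-x->q8; q8-y->q12; q9-x->q13; q9-y->q11; q10-x->q12; q10-y->q13; q11-x->q14; q11-y->q13; q12-x->q12; q12-y->q15; q13-x->q13; q13-y->q13; q14-x->q15; q14-y->q13; q15-x->q15; q15-y->q13

Run two small machines in parallel and take their product. One (6 states) tracks the count of `y`s, saturating at 5; the other (5 states) tracks whether and how much of `yyxx` has been seen. Each combined state is a pair, one component from each; accept when both components accept. After merging equivalent states the machine shrinks.
16 states suffice.
          x    y  
>  q0     q0   q1 
   q1     q2   q3 
   q2     q2   q4 
   q3     q5   q6 
   q4     q7   q6 
   q5     q8   q9 
   q6    q10  q11 
   q7     q7   q9 
   q8     q8  q12 
   q9    q13  q11 
   q10   q12  q13 
   q11   q14  q13 
   q12   q12  q15 
   q13   q13  q13 
   q14   q15  q13 
 * q15   q15  q13 
(> = start, * = accepting)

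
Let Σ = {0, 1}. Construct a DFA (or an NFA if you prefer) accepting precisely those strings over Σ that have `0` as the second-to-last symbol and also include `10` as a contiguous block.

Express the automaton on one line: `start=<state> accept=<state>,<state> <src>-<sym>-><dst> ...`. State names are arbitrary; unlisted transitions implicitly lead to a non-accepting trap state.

start=q0 accept=q7,q8 q0-0->q1 q0-1->q2 q1-0->q3 q1-1->q4 q2-0->q5 q2-1->q6 q3-0->q3 q3-1->q4 q4-0->q5 q4-1->q6 q5-0->q7 q5-1->q8 q6-0->q5 q6-1->q6 q7-0->q7 q7-1->q8 q8-0->q5 q8-1->q9 q9-0->q5 q9-1->q9

Run two small machines in parallel and take their product. One (7 states) tracks the last 2 symbols read; the other (3 states) tracks whether and how much of `10` has been seen. Each combined state is a pair, one component from each; accept when both components accept.
10 states suffice.
        0   1  
>  q0   q1  q2 
   q1   q3  q4 
   q2   q5  q6 
   q3   q3  q4 
   q4   q5  q6 
   q5   q7  q8 
   q6   q5  q6 
 * q7   q7  q8 
 * q8   q5  q9 
   q9   q5  q9 
(> = start, * = accepting)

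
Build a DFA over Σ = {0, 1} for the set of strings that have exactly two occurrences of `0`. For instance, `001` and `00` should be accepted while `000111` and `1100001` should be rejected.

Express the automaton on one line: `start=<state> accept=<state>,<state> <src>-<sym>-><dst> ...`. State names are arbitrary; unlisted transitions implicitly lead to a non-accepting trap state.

start=A accept=C A-0->B A-1->A B-0->C B-1->B C-0->D C-1->C D-0->D D-1->D

Count `0`s, saturating at 3: states A through C mean 0 through 2 `0`s seen; D means more than 2. Each `0` increments (capped at D); other symbols loop. Accept from {C}.
A 4-state machine:
       0  1 
>  A   B  A 
   B   C  B 
 * C   D  C 
   D   D  D 
(> = start, * = accepting)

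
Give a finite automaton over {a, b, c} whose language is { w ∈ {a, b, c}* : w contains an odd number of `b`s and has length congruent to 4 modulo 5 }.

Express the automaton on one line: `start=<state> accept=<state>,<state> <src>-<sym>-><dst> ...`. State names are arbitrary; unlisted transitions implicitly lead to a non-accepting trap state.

Build one automaton per condition and run them in lockstep. The first has 2 states tracking the count of `b`s modulo 2; the second has 5 states tracking the input length modulo 5. A product state is a pair (one from each), accepting exactly when both do.
        a   b   c  
>  q0   q1  q2  q1 
   q1   q3  q4  q3 
   q2   q4  q3  q4 
   q3   q5  q6  q5 
   q4   q6  q5  q6 
   q5   q7  q8  q7 
   q6   q8  q7  q8 
   q7   q0  q9  q0 
 * q8   q9  q0  q9 
   q9   q2  q1  q2 
(> = start, * = accepting)

start=q0 accept=q8 q0-a->q1 q0-b->q2 q0-c->q1 q1-a->q3 q1-b->q4 q1-c->q3 q2-a->q4 q2-b->q3 q2-c->q4 q3-a->q5 q3-b->q6 q3-c->q5 q4-a->q6 q4-b->q5 q4-c->q6 q5-a->q7 q5-b->q8 q5-c->q7 q6-a->q8 q6-b->q7 q6-c->q8 q7-a->q0 q7-b->q9 q7-c->q0 q8-a->q9 q8-b->q0 q8-c->q9 q9-a->q2 q9-b->q1 q9-c->q2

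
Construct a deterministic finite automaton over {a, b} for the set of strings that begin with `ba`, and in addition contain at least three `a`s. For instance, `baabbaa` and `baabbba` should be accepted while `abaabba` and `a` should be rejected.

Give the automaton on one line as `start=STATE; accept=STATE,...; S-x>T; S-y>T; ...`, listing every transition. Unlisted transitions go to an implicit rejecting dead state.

Run two small machines in parallel and take their product. One (4 states) tracks whether the input so far still matches the prefix `ba`; the other (5 states) tracks the count of `a`s, saturating at 4. Each combined state is a pair, one component from each; accept when both components accept.
11 states suffice.
          a    b  
>  S0     S1   S2 
   S1     S3   S1 
   S2     S4   S5 
   S3     S6   S3 
   S4     S7   S4 
   S5     S1   S5 
   S6     S8   S6 
   S7     S9   S7 
   S8     S8   S8 
 * S9    S10   S9 
 * S10   S10  S10 
(> = start, * = accepting)

start=S0; accept=S9,S10; S0-a>S1; S0-b>S2; S1-a>S3; S1-b>S1; S2-a>S4; S2-b>S5; S3-a>S6; S3-b>S3; S4-a>S7; S4-b>S4; S5-a>S1; S5-b>S5; S6-a>S8; S6-b>S6; S7-a>S9; S7-b>S7; S8-a>S8; S8-b>S8; S9-a>S10; S9-b>S9; S10-a>S10; S10-b>S10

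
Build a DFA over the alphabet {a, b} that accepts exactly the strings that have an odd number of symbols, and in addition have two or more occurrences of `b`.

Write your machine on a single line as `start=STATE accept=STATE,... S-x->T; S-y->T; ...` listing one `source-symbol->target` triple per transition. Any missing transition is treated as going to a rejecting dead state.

Build one automaton per condition and run them in lockstep. The first has 2 states tracking the input length modulo 2; the second has 4 states tracking the count of `b`s, saturating at 3. A product state is a pair (one from each), accepting exactly when both do. Minimizing collapses redundant product states.
6 states suffice.
        a   b  
>  q0   q1  q2 
   q1   q0  q3 
   q2   q3  q4 
   q3   q2  q5 
   q4   q5  q5 
 * q5   q4  q4 
(> = start, * = accepting)

start=q0; accept=q5; q0-a->q1; q0-b->q2; q1-a->q0; q1-b->q3; q2-a->q3; q2-b->q4; q3-a->q2; q3-b->q5; q4-a->q5; q4-b->q5; q5-a->q4; q5-b->q4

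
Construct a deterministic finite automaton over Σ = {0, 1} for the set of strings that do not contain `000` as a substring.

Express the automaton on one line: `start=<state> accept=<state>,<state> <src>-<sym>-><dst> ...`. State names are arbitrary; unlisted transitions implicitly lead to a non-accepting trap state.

start=q0 accept=q0,q1,q2 q0-0->q1 q0-1->q0 q1-0->q2 q1-1->q0 q2-0->q3 q2-1->q0 q3-0->q3 q3-1->q3

Track partial matches of the forbidden pattern `000`. State q3 is a dead state reached once `000` has occurred; every other state accepts. q0 means no part of `000` is currently matched.
A 4-state machine:
        0   1  
>* q0   q1  q0 
 * q1   q2  q0 
 * q2   q3  q0 
   q3   q3  q3 
(> = start, * = accepting)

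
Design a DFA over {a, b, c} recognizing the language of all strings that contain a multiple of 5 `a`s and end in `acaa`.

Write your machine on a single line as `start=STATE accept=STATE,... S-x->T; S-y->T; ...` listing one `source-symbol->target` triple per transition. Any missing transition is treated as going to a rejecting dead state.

start=S0; accept=S8; S0-a->S1; S0-b->S0; S0-c->S0; S1-a->S2; S1-b->S1; S1-c->S1; S2-a->S3; S2-b->S2; S2-c->S2; S3-a->S4; S3-b->S5; S3-c->S6; S4-a->S0; S4-b->S4; S4-c->S4; S5-a->S4; S5-b->S5; S5-c->S5; S6-a->S7; S6-b->S5; S6-c->S5; S7-a->S8; S7-b->S4; S7-c->S4; S8-a->S1; S8-b->S0; S8-c->S0

Build one automaton per condition and run them in lockstep. The first has 5 states tracking the count of `a`s modulo 5; the second has 5 states tracking how much of the suffix `acaa` has currently been matched. A product state is a pair (one from each), accepting exactly when both do. Minimizing collapses redundant product states.
A 9-state machine:
        a   b   c  
>  S0   S1  S0  S0 
   S1   S2  S1  S1 
   S2   S3  S2  S2 
   S3   S4  S5  S6 
   S4   S0  S4  S4 
   S5   S4  S5  S5 
   S6   S7  S5  S5 
   S7   S8  S4  S4 
 * S8   S1  S0  S0 
(> = start, * = accepting)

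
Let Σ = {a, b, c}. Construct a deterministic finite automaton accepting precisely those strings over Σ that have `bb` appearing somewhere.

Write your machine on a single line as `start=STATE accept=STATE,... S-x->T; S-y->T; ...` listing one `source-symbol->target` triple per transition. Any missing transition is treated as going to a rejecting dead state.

start=S0; accept=S2; S0-a->S0; S0-b->S1; S0-c->S0; S1-a->S0; S1-b->S2; S1-c->S0; S2-a->S2; S2-b->S2; S2-c->S2

States S0..S1 record the length of the longest prefix of `bb` that matches the current input suffix. Reaching S2 means `bb` has been seen, and we stay there forever. Accept from S2.
A 3-state machine:
        a   b   c  
>  S0   S0  S1  S0 
   S1   S0  S2  S0 
 * S2   S2  S2  S2 
(> = start, * = accepting)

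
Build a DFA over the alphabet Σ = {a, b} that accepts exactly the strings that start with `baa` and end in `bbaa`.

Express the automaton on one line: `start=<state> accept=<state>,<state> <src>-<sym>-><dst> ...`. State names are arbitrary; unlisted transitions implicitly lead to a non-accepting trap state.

Run two small machines in parallel and take their product. One (5 states) tracks whether the input so far still matches the prefix `baa`; the other (5 states) tracks how much of the suffix `bbaa` has currently been matched. Each combined state is a pair, one component from each; accept when both components accept. Equivalent product states are then merged.
A 9-state machine:
        a   b  
>  s0   s1  s2 
   s1   s1  s1 
   s2   s3  s1 
   s3   s4  s1 
   s4   s4  s5 
   s5   s4  s6 
   s6   s7  s6 
   s7   s8  s5 
 * s8   s4  s5 
(> = start, * = accepting)

start=s0 accept=s8 s0-a->s1 s0-b->s2 s1-a->s1 s1-b->s1 s2-a->s3 s2-b->s1 s3-a->s4 s3-b->s1 s4-a->s4 s4-b->s5 s5-a->s4 s5-b->s6 s6-a->s7 s6-b->s6 s7-a->s8 s7-b->s5 s8-a->s4 s8-b->s5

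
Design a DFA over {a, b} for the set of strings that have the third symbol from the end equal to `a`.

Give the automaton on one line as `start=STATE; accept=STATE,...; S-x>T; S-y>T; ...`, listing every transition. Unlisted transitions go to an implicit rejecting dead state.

A DFA must remember the last 3 symbols (since which symbol is third-to-last isn't known until the input ends). Use one state per possible window of the last ≤3 symbols; accept from those whose window starts with `a`.
          a    b  
>  q0     q1   q2 
   q1     q3   q4 
   q2     q5   q6 
   q3     q7   q8 
   q4     q9  q10 
   q5    q11  q12 
   q6    q13  q14 
 * q7     q7   q8 
 * q8     q9  q10 
 * q9    q11  q12 
 * q10   q13  q14 
   q11    q7   q8 
   q12    q9  q10 
   q13   q11  q12 
   q14   q13  q14 
(> = start, * = accepting)

start=q0; accept=q7,q8,q9,q10; q0-a>q1; q0-b>q2; q1-a>q3; q1-b>q4; q2-a>q5; q2-b>q6; q3-a>q7; q3-b>q8; q4-a>q9; q4-b>q10; q5-a>q11; q5-b>q12; q6-a>q13; q6-b>q14; q7-a>q7; q7-b>q8; q8-a>q9; q8-b>q10; q9-a>q11; q9-b>q12; q10-a>q13; q10-b>q14; q11-a>q7; q11-b>q8; q12-a>q9; q12-b>q10; q13-a>q11; q13-b>q12; q14-a>q13; q14-b>q14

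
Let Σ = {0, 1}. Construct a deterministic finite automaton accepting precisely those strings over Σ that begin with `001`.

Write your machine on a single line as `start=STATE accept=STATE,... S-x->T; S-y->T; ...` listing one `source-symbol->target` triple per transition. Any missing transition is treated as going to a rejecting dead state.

start=q0; accept=q3; q0-0->q1; q0-1->q4; q1-0->q2; q1-1->q4; q2-0->q4; q2-1->q3; q3-0->q3; q3-1->q3; q4-0->q4; q4-1->q4

Walk along `001` while the input agrees: from q0 take `0` to q1, and so on. Any deviation drops to the rejecting sink q4. Once q3 is reached the prefix is confirmed and every continuation is accepted.
A 5-state machine:
        0   1  
>  q0   q1  q4 
   q1   q2  q4 
   q2   q4  q3 
 * q3   q3  q3 
   q4   q4  q4 
(> = start, * = accepting)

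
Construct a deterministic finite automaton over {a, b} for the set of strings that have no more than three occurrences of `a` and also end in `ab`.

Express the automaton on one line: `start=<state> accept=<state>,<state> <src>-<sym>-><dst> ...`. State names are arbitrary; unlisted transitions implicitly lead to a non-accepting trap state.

Handle the two conditions separately and then intersect. The first has 5 states tracking the count of `a`s, saturating at 4; the second has 3 states tracking how much of the suffix `ab` has currently been matched. A product state is a pair (one from each), accepting exactly when both do.
With 13 states:
          a    b  
>  S0     S1   S0 
   S1     S2   S3 
   S2     S4   S5 
 * S3     S2   S6 
   S4     S7   S8 
 * S5     S4   S9 
   S6     S2   S6 
   S7     S7  S10 
 * S8     S7  S11 
   S9     S4   S9 
   S10    S7  S12 
   S11    S7  S11 
   S12    S7  S12 
(> = start, * = accepting)

start=S0 accept=S3,S5,S8 S0-a->S1 S0-b->S0 S1-a->S2 S1-b->S3 S2-a->S4 S2-b->S5 S3-a->S2 S3-b->S6 S4-a->S7 S4-b->S8 S5-a->S4 S5-b->S9 S6-a->S2 S6-b->S6 S7-a->S7 S7-b->S10 S8-a->S7 S8-b->S11 S9-a->S4 S9-b->S9 S10-a->S7 S10-b->S12 S11-a->S7 S11-b->S11 S12-a->S7 S12-b->S12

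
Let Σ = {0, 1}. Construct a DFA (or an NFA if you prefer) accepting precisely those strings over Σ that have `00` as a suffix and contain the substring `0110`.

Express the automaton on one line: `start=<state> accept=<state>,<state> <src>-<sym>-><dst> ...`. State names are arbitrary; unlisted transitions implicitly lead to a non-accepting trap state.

start=q0 accept=q5 q0-0->q1 q0-1->q0 q1-0->q1 q1-1->q2 q2-0->q1 q2-1->q3 q3-0->q4 q3-1->q0 q4-0->q5 q4-1->q6 q5-0->q5 q5-1->q6 q6-0->q4 q6-1->q6

Handle the two conditions separately and then intersect. The first has 3 states tracking how much of the suffix `00` has currently been matched; the second has 5 states tracking whether and how much of `0110` has been seen. A product state is a pair (one from each), accepting exactly when both do. Minimizing collapses redundant product states.
A 7-state machine:
        0   1  
>  q0   q1  q0 
   q1   q1  q2 
   q2   q1  q3 
   q3   q4  q0 
   q4   q5  q6 
 * q5   q5  q6 
   q6   q4  q6 
(> = start, * = accepting)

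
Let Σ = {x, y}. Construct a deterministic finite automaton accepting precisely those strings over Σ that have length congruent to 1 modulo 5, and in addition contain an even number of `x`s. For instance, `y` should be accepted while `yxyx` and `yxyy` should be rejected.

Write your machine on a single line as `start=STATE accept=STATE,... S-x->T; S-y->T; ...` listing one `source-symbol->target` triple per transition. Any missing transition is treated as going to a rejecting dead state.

start=q0; accept=q2; q0-x->q1; q0-y->q2; q1-x->q3; q1-y->q4; q2-x->q4; q2-y->q3; q3-x->q5; q3-y->q6; q4-x->q6; q4-y->q5; q5-x->q7; q5-y->q8; q6-x->q8; q6-y->q7; q7-x->q9; q7-y->q0; q8-x->q0; q8-y->q9; q9-x->q2; q9-y->q1

Run two small machines in parallel and take their product. The first has 5 states tracking the input length modulo 5; the second has 2 states tracking the count of `x`s modulo 2. A product state is a pair (one from each), accepting exactly when both do.
10 states suffice.
        x   y  
>  q0   q1  q2 
   q1   q3  q4 
 * q2   q4  q3 
   q3   q5  q6 
   q4   q6  q5 
   q5   q7  q8 
   q6   q8  q7 
   q7   q9  q0 
   q8   q0  q9 
   q9   q2  q1 
(> = start, * = accepting)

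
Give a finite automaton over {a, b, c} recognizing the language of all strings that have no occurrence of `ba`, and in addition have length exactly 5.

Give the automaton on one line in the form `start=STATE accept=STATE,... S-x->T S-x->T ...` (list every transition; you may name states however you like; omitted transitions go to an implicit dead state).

Handle the two conditions separately and then intersect. The first has 3 states tracking partial matches of the forbidden pattern `ba`; the second has 7 states tracking the input length, saturating at 6. A product state is a pair (one from each), accepting exactly when both do.
18 states suffice.
          a    b    c  
>  S0     S1   S2   S1 
   S1     S3   S4   S3 
   S2     S5   S4   S3 
   S3     S6   S7   S6 
   S4     S8   S7   S6 
   S5     S8   S8   S8 
   S6     S9  S10   S9 
   S7    S11  S10   S9 
   S8    S11  S11  S11 
   S9    S12  S13  S12 
   S10   S14  S13  S12 
   S11   S14  S14  S14 
 * S12   S15  S16  S15 
 * S13   S17  S16  S15 
   S14   S17  S17  S17 
   S15   S15  S16  S15 
   S16   S17  S16  S15 
   S17   S17  S17  S17 
(> = start, * = accepting)

start=S0 accept=S12,S13 S0-a->S1 S0-b->S2 S0-c->S1 S1-a->S3 S1-b->S4 S1-c->S3 S2-a->S5 S2-b->S4 S2-c->S3 S3-a->S6 S3-b->S7 S3-c->S6 S4-a->S8 S4-b->S7 S4-c->S6 S5-a->S8 S5-b->S8 S5-c->S8 S6-a->S9 S6-b->S10 S6-c->S9 S7-a->S11 S7-b->S10 S7-c->S9 S8-a->S11 S8-b->S11 S8-c->S11 S9-a->S12 S9-b->S13 S9-c->S12 S10-a->S14 S10-b->S13 S10-c->S12 S11-a->S14 S11-b->S14 S11-c->S14 S12-a->S15 S12-b->S16 S12-c->S15 S13-a->S17 S13-b->S16 S13-c->S15 S14-a->S17 S14-b->S17 S14-c->S17 S15-a->S15 S15-b->S16 S15-c->S15 S16-a->S17 S16-b->S16 S16-c->S15 S17-a->S17 S17-b->S17 S17-c->S17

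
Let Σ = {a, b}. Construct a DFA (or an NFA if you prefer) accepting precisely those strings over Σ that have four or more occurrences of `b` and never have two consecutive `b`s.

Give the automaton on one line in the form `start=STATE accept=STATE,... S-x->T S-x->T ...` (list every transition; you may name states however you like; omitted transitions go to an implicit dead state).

Handle the two conditions separately and then intersect. The first has 6 states tracking the count of `b`s, saturating at 5; the second has 3 states tracking partial matches of the forbidden pattern `bb`. A product state is a pair (one from each), accepting exactly when both do. Minimizing collapses redundant product states.
With 10 states:
        a   b  
>  q0   q0  q1 
   q1   q2  q3 
   q2   q2  q4 
   q3   q3  q3 
   q4   q5  q3 
   q5   q5  q6 
   q6   q7  q3 
   q7   q7  q8 
 * q8   q9  q3 
 * q9   q9  q8 
(> = start, * = accepting)

start=q0 accept=q8,q9 q0-a->q0 q0-b->q1 q1-a->q2 q1-b->q3 q2-a->q2 q2-b->q4 q3-a->q3 q3-b->q3 q4-a->q5 q4-b->q3 q5-a->q5 q5-b->q6 q6-a->q7 q6-b->q3 q7-a->q7 q7-b->q8 q8-a->q9 q8-b->q3 q9-a->q9 q9-b->q8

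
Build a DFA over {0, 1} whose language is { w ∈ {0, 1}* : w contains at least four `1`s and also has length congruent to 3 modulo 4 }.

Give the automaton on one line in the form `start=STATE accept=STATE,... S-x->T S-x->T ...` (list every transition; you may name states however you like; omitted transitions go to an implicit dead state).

start=S0 accept=S21,S22 S0-0->S1 S0-1->S2 S1-0->S3 S1-1->S4 S2-0->S4 S2-1->S5 S3-0->S6 S3-1->S7 S4-0->S7 S4-1->S8 S5-0->S8 S5-1->S9 S6-0->S0 S6-1->S10 S7-0->S10 S7-1->S11 S8-0->S11 S8-1->S12 S9-0->S12 S9-1->S13 S10-0->S2 S10-1->S14 S11-0->S14 S11-1->S15 S12-0->S15 S12-1->S16 S13-0->S16 S13-1->S17 S14-0->S5 S14-1->S18 S15-0->S18 S15-1->S19 S16-0->S19 S16-1->S20 S17-0->S20 S17-1->S20 S18-0->S9 S18-1->S21 S19-0->S21 S19-1->S22 S20-0->S22 S20-1->S22 S21-0->S13 S21-1->S23 S22-0->S23 S22-1->S23 S23-0->S17 S23-1->S17

Build one automaton per condition and run them in lockstep. One (6 states) tracks the count of `1`s, saturating at 5; the other (4 states) tracks the input length modulo 4. Each combined state is a pair, one component from each; accept when both components accept.
          0    1  
>  S0     S1   S2 
   S1     S3   S4 
   S2     S4   S5 
   S3     S6   S7 
   S4     S7   S8 
   S5     S8   S9 
   S6     S0  S10 
   S7    S10  S11 
   S8    S11  S12 
   S9    S12  S13 
   S10    S2  S14 
   S11   S14  S15 
   S12   S15  S16 
   S13   S16  S17 
   S14    S5  S18 
   S15   S18  S19 
   S16   S19  S20 
   S17   S20  S20 
   S18    S9  S21 
   S19   S21  S22 
   S20   S22  S22 
 * S21   S13  S23 
 * S22   S23  S23 
   S23   S17  S17 
(> = start, * = accepting)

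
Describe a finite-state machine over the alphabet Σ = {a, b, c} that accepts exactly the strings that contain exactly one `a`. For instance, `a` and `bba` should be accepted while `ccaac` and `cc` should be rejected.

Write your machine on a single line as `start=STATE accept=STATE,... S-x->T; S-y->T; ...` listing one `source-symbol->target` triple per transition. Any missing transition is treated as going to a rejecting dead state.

Count `a`s, saturating at 2: state S0 means no `a` yet, S1 means one `a` seen, S2 means more than one. Each `a` increments (capped at S2); other symbols loop. Accept from {S1}.
3 states suffice.
        a   b   c  
>  S0   S1  S0  S0 
 * S1   S2  S1  S1 
   S2   S2  S2  S2 
(> = start, * = accepting)

start=S0; accept=S1; S0-a->S1; S0-b->S0; S0-c->S0; S1-a->S2; S1-b->S1; S1-c->S1; S2-a->S2; S2-b->S2; S2-c->S2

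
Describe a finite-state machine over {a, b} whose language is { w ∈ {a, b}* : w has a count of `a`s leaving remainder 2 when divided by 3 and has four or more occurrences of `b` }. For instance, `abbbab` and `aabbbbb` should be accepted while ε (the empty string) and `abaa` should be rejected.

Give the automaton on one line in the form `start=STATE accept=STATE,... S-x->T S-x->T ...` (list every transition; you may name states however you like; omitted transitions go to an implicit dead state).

Handle the two conditions separately and then intersect. The first has 3 states tracking the count of `a`s modulo 3; the second has 6 states tracking the count of `b`s, saturating at 5. A product state is a pair (one from each), accepting exactly when both do. Minimizing collapses redundant product states.
A 15-state machine:
          a    b  
>  s0     s1   s2 
   s1     s3   s4 
   s2     s4   s5 
   s3     s0   s6 
   s4     s6   s7 
   s5     s7   s8 
   s6     s2   s9 
   s7     s9  s10 
   s8    s10  s11 
   s9     s5  s12 
   s10   s12  s13 
   s11   s13  s11 
   s12    s8  s14 
   s13   s14  s13 
 * s14   s11  s14 
(> = start, * = accepting)

start=s0 accept=s14 s0-a->s1 s0-b->s2 s1-a->s3 s1-b->s4 s2-a->s4 s2-b->s5 s3-a->s0 s3-b->s6 s4-a->s6 s4-b->s7 s5-a->s7 s5-b->s8 s6-a->s2 s6-b->s9 s7-a->s9 s7-b->s10 s8-a->s10 s8-b->s11 s9-a->s5 s9-b->s12 s10-a->s12 s10-b->s13 s11-a->s13 s11-b->s11 s12-a->s8 s12-b->s14 s13-a->s14 s13-b->s13 s14-a->s11 s14-b->s14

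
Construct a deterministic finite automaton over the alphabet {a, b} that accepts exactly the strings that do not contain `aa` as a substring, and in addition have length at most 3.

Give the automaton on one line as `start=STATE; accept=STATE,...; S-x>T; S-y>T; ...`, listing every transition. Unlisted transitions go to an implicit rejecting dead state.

start=S0; accept=S0,S1,S2,S4,S5,S6; S0-a>S1; S0-b>S2; S1-a>S3; S1-b>S4; S2-a>S5; S2-b>S4; S3-a>S3; S3-b>S3; S4-a>S6; S4-b>S6; S5-a>S3; S5-b>S6; S6-a>S3; S6-b>S3

Handle the two conditions separately and then intersect. One (3 states) tracks partial matches of the forbidden pattern `aa`; the other (5 states) tracks the input length, saturating at 4. Each combined state is a pair, one component from each; accept when both components accept. Minimizing collapses redundant product states.
A 7-state machine:
        a   b  
>* S0   S1  S2 
 * S1   S3  S4 
 * S2   S5  S4 
   S3   S3  S3 
 * S4   S6  S6 
 * S5   S3  S6 
 * S6   S3  S3 
(> = start, * = accepting)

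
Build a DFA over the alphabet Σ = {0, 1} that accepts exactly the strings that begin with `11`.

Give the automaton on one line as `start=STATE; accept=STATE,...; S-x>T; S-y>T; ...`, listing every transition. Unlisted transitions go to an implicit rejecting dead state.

Check the first 2 symbols one by one: s0 through s1 record how many have matched `11` so far; any wrong symbol goes to the dead state s3. After all 2 match we enter the accepting sink s2.
        0   1  
>  s0   s3  s1 
   s1   s3  s2 
 * s2   s2  s2 
   s3   s3  s3 
(> = start, * = accepting)

start=s0; accept=s2; s0-0>s3; s0-1>s1; s1-0>s3; s1-1>s2; s2-0>s2; s2-1>s2; s3-0>s3; s3-1>s3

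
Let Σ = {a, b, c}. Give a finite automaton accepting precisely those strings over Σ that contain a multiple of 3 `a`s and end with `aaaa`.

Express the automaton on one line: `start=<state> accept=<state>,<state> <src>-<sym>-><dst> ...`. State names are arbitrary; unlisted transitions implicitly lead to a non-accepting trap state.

Run two small machines in parallel and take their product. One (3 states) tracks the count of `a`s modulo 3; the other (5 states) tracks how much of the suffix `aaaa` has currently been matched. Each combined state is a pair, one component from each; accept when both components accept. After merging equivalent states the machine shrinks.
With 7 states:
        a   b   c  
>  q0   q1  q0  q0 
   q1   q2  q1  q1 
   q2   q3  q2  q2 
   q3   q4  q0  q0 
   q4   q5  q1  q1 
   q5   q6  q2  q2 
 * q6   q4  q0  q0 
(> = start, * = accepting)

start=q0 accept=q6 q0-a->q1 q0-b->q0 q0-c->q0 q1-a->q2 q1-b->q1 q1-c->q1 q2-a->q3 q2-b->q2 q2-c->q2 q3-a->q4 q3-b->q0 q3-c->q0 q4-a->q5 q4-b->q1 q4-c->q1 q5-a->q6 q5-b->q2 q5-c->q2 q6-a->q4 q6-b->q0 q6-c->q0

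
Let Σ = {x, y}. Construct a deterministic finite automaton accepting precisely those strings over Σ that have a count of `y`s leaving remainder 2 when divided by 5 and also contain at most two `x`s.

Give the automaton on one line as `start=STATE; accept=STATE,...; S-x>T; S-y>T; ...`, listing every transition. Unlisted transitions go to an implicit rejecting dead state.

start=s0; accept=s5,s8,s11; s0-x>s1; s0-y>s2; s1-x>s3; s1-y>s4; s2-x>s4; s2-y>s5; s3-x>s6; s3-y>s7; s4-x>s7; s4-y>s8; s5-x>s8; s5-y>s9; s6-x>s6; s6-y>s10; s7-x>s10; s7-y>s11; s8-x>s11; s8-y>s12; s9-x>s12; s9-y>s13; s10-x>s10; s10-y>s14; s11-x>s14; s11-y>s15; s12-x>s15; s12-y>s16; s13-x>s16; s13-y>s0; s14-x>s14; s14-y>s17; s15-x>s17; s15-y>s18; s16-x>s18; s16-y>s1; s17-x>s17; s17-y>s19; s18-x>s19; s18-y>s3; s19-x>s19; s19-y>s6

Run two small machines in parallel and take their product. The first has 5 states tracking the count of `y`s modulo 5; the second has 4 states tracking the count of `x`s, saturating at 3. A product state is a pair (one from each), accepting exactly when both do.
          x    y  
>  s0     s1   s2 
   s1     s3   s4 
   s2     s4   s5 
   s3     s6   s7 
   s4     s7   s8 
 * s5     s8   s9 
   s6     s6  s10 
   s7    s10  s11 
 * s8    s11  s12 
   s9    s12  s13 
   s10   s10  s14 
 * s11   s14  s15 
   s12   s15  s16 
   s13   s16   s0 
   s14   s14  s17 
   s15   s17  s18 
   s16   s18   s1 
   s17   s17  s19 
   s18   s19   s3 
   s19   s19   s6 
(> = start, * = accepting)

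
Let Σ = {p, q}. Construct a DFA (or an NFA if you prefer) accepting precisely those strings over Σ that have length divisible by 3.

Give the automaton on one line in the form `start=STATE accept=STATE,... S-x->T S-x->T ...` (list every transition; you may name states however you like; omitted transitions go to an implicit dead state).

start=s0 accept=s0 s0-p->s1 s0-q->s1 s1-p->s2 s1-q->s2 s2-p->s0 s2-q->s0

Count input length modulo 3: every symbol advances one step around the cycle s0 → s1 → s2 → s0. Accept at s0.
A 3-state machine:
        p   q  
>* s0   s1  s1 
   s1   s2  s2 
   s2   s0  s0 
(> = start, * = accepting)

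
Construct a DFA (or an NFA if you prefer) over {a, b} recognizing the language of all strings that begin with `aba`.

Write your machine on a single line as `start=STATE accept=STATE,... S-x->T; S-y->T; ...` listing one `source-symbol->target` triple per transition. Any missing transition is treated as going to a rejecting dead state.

start=S0; accept=S3; S0-a->S1; S0-b->S4; S1-a->S4; S1-b->S2; S2-a->S3; S2-b->S4; S3-a->S3; S3-b->S3; S4-a->S4; S4-b->S4

Check the first 3 symbols one by one: S0 through S2 record how many have matched `aba` so far; any wrong symbol goes to the dead state S4. After all 3 match we enter the accepting sink S3.
5 states suffice.
        a   b  
>  S0   S1  S4 
   S1   S4  S2 
   S2   S3  S4 
 * S3   S3  S3 
   S4   S4  S4 
(> = start, * = accepting)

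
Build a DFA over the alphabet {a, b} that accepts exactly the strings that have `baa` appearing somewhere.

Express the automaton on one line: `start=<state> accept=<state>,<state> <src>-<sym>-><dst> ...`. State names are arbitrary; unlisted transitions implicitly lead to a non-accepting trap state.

States q0..q2 record the length of the longest prefix of `baa` that matches the current input suffix. Reaching q3 means `baa` has been seen, and we stay there forever. Accept from q3.
        a   b  
>  q0   q0  q1 
   q1   q2  q1 
   q2   q3  q1 
 * q3   q3  q3 
(> = start, * = accepting)

start=q0 accept=q3 q0-a->q0 q0-b->q1 q1-a->q2 q1-b->q1 q2-a->q3 q2-b->q1 q3-a->q3 q3-b->q3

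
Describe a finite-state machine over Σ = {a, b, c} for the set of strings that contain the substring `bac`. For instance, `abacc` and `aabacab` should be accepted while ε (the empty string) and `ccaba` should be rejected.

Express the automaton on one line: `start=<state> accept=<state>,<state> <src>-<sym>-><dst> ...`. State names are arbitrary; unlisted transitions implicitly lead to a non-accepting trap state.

start=q0 accept=q3 q0-a->q0 q0-b->q1 q0-c->q0 q1-a->q2 q1-b->q1 q1-c->q0 q2-a->q0 q2-b->q1 q2-c->q3 q3-a->q3 q3-b->q3 q3-c->q3

States q0..q2 record the length of the longest prefix of `bac` that matches the current input suffix. Reaching q3 means `bac` has been seen, and we stay there forever. Accept from q3.
        a   b   c  
>  q0   q0  q1  q0 
   q1   q2  q1  q0 
   q2   q0  q1  q3 
 * q3   q3  q3  q3 
(> = start, * = accepting)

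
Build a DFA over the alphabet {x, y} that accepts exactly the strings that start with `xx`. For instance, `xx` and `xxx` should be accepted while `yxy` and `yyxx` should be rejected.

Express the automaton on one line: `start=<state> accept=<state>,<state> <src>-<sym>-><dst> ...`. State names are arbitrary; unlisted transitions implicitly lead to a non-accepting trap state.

start=s0 accept=s2 s0-x->s1 s0-y->s3 s1-x->s2 s1-y->s3 s2-x->s2 s2-y->s2 s3-x->s3 s3-y->s3

Check the first 2 symbols one by one: s0 through s1 record how many have matched `xx` so far; any wrong symbol goes to the dead state s3. After all 2 match we enter the accepting sink s2.
        x   y  
>  s0   s1  s3 
   s1   s2  s3 
 * s2   s2  s2 
   s3   s3  s3 
(> = start, * = accepting)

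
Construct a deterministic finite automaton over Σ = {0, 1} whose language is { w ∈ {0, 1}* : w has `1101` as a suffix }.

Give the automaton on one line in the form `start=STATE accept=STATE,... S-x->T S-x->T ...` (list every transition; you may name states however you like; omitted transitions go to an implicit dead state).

Let each state record the length of the longest suffix of the input read so far that is also a prefix of `1101`. B means the last symbol is `1`; C means the last 2 symbols are `11`; D means the last 3 symbols are `110`; E means the last 4 symbols are `1101`. Accept only at E, where the string currently ends in `1101`.
With 5 states:
       0  1 
>  A   A  B 
   B   A  C 
   C   D  C 
   D   A  E 
 * E   A  C 
(> = start, * = accepting)

start=A accept=E A-0->A A-1->B B-0->A B-1->C C-0->D C-1->C D-0->A D-1->E E-0->A E-1->C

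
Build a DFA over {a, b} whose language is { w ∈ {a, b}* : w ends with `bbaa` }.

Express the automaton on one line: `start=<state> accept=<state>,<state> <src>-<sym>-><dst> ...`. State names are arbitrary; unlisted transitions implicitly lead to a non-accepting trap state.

Let each state record the length of the longest suffix of the input read so far that is also a prefix of `bbaa`. q1 means the last symbol is `b`; q2 means the last 2 symbols are `bb`; q3 means the last 3 symbols are `bba`; q4 means the last 4 symbols are `bbaa`. Accept only at q4, where the string currently ends in `bbaa`.
5 states suffice.
        a   b  
>  q0   q0  q1 
   q1   q0  q2 
   q2   q3  q2 
   q3   q4  q1 
 * q4   q0  q1 
(> = start, * = accepting)

start=q0 accept=q4 q0-a->q0 q0-b->q1 q1-a->q0 q1-b->q2 q2-a->q3 q2-b->q2 q3-a->q4 q3-b->q1 q4-a->q0 q4-b->q1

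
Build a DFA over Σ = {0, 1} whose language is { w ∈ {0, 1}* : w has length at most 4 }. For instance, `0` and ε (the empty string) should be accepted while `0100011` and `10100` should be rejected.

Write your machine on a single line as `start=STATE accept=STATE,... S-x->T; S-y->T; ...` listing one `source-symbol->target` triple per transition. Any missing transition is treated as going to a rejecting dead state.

start=S0; accept=S0,S1,S2,S3,S4; S0-0->S1; S0-1->S1; S1-0->S2; S1-1->S2; S2-0->S3; S2-1->S3; S3-0->S4; S3-1->S4; S4-0->S5; S4-1->S5; S5-0->S5; S5-1->S5

We only need to distinguish lengths 0, 1, …, 4, and '>4'. Chain S0 → S1 → S2 → S3 → S4 → S5 on every symbol, with S5 looping. Accepting states: {S0, S1, S2, S3, S4}.
A 6-state machine:
        0   1  
>* S0   S1  S1 
 * S1   S2  S2 
 * S2   S3  S3 
 * S3   S4  S4 
 * S4   S5  S5 
   S5   S5  S5 
(> = start, * = accepting)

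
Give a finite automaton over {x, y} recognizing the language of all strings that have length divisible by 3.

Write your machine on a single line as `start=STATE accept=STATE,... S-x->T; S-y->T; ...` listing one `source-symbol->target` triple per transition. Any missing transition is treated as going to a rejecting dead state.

start=s0; accept=s0; s0-x->s1; s0-y->s1; s1-x->s2; s1-y->s2; s2-x->s0; s2-y->s0

Only the length mod 3 matters, so use a 3-cycle: from any state, every input symbol moves to the next state, wrapping s2 back to s0. Mark s0 accepting.
        x   y  
>* s0   s1  s1 
   s1   s2  s2 
   s2   s0  s0 
(> = start, * = accepting)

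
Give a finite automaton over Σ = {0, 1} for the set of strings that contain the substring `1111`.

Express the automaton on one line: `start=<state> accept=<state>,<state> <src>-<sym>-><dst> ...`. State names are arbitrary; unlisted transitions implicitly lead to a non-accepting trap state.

Track how much of `1111` has been matched so far: state s0 is no progress, s4 is the absorbing accept state reached once `1111` has occurred. Intermediate states record partial matches; on a mismatch, fall back to the longest reusable overlap.
5 states suffice.
        0   1  
>  s0   s0  s1 
   s1   s0  s2 
   s2   s0  s3 
   s3   s0  s4 
 * s4   s4  s4 
(> = start, * = accepting)

start=s0 accept=s4 s0-0->s0 s0-1->s1 s1-0->s0 s1-1->s2 s2-0->s0 s2-1->s3 s3-0->s0 s3-1->s4 s4-0->s4 s4-1->s4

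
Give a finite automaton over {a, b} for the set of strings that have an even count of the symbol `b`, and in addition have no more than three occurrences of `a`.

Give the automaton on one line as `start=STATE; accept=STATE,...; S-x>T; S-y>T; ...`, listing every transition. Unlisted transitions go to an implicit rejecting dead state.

start=q0; accept=q0,q1,q3,q5; q0-a>q1; q0-b>q2; q1-a>q3; q1-b>q4; q2-a>q4; q2-b>q0; q3-a>q5; q3-b>q6; q4-a>q6; q4-b>q1; q5-a>q7; q5-b>q8; q6-a>q8; q6-b>q3; q7-a>q7; q7-b>q7; q8-a>q7; q8-b>q5

Run two small machines in parallel and take their product. One (2 states) tracks the count of `b`s modulo 2; the other (5 states) tracks the count of `a`s, saturating at 4. Each combined state is a pair, one component from each; accept when both components accept. After merging equivalent states the machine shrinks.
With 9 states:
        a   b  
>* q0   q1  q2 
 * q1   q3  q4 
   q2   q4  q0 
 * q3   q5  q6 
   q4   q6  q1 
 * q5   q7  q8 
   q6   q8  q3 
   q7   q7  q7 
   q8   q7  q5 
(> = start, * = accepting)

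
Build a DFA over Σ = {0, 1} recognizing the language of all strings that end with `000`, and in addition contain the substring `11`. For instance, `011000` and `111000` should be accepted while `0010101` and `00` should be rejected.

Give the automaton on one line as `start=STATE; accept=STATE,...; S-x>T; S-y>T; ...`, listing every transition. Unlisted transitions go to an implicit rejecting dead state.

start=q0; accept=q5; q0-0>q0; q0-1>q1; q1-0>q0; q1-1>q2; q2-0>q3; q2-1>q2; q3-0>q4; q3-1>q2; q4-0>q5; q4-1>q2; q5-0>q5; q5-1>q2

Handle the two conditions separately and then intersect. One (4 states) tracks how much of the suffix `000` has currently been matched; the other (3 states) tracks whether and how much of `11` has been seen. Each combined state is a pair, one component from each; accept when both components accept. After merging equivalent states the machine shrinks.
6 states suffice.
        0   1  
>  q0   q0  q1 
   q1   q0  q2 
   q2   q3  q2 
   q3   q4  q2 
   q4   q5  q2 
 * q5   q5  q2 
(> = start, * = accepting)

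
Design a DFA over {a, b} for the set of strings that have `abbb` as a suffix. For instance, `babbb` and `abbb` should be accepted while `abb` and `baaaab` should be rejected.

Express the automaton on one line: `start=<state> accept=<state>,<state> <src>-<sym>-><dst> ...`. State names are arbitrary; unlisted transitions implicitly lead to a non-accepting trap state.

Let each state record the length of the longest suffix of the input read so far that is also a prefix of `abbb`. q1 means the last symbol is `a`; q2 means the last 2 symbols are `ab`; q3 means the last 3 symbols are `abb`; q4 means the last 4 symbols are `abbb`. Accept only at q4, where the string currently ends in `abbb`.
        a   b  
>  q0   q1  q0 
   q1   q1  q2 
   q2   q1  q3 
   q3   q1  q4 
 * q4   q1  q0 
(> = start, * = accepting)

start=q0 accept=q4 q0-a->q1 q0-b->q0 q1-a->q1 q1-b->q2 q2-a->q1 q2-b->q3 q3-a->q1 q3-b->q4 q4-a->q1 q4-b->q0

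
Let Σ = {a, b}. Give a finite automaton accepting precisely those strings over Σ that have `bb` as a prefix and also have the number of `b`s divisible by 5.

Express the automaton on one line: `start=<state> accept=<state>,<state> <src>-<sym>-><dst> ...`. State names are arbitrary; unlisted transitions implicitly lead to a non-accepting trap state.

Run two small machines in parallel and take their product. The first has 4 states tracking whether the input so far still matches the prefix `bb`; the second has 5 states tracking the count of `b`s modulo 5. A product state is a pair (one from each), accepting exactly when both do. After merging equivalent states the machine shrinks.
An 8-state machine:
        a   b  
>  s0   s1  s2 
   s1   s1  s1 
   s2   s1  s3 
   s3   s3  s4 
   s4   s4  s5 
   s5   s5  s6 
 * s6   s6  s7 
   s7   s7  s3 
(> = start, * = accepting)

start=s0 accept=s6 s0-a->s1 s0-b->s2 s1-a->s1 s1-b->s1 s2-a->s1 s2-b->s3 s3-a->s3 s3-b->s4 s4-a->s4 s4-b->s5 s5-a->s5 s5-b->s6 s6-a->s6 s6-b->s7 s7-a->s7 s7-b->s3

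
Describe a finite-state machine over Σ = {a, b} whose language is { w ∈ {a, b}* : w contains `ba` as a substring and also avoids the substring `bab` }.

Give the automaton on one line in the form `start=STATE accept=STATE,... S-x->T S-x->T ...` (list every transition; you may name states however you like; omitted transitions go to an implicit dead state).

start=S0 accept=S2,S3,S5 S0-a->S0 S0-b->S1 S1-a->S2 S1-b->S1 S2-a->S3 S2-b->S4 S3-a->S3 S3-b->S5 S4-a->S4 S4-b->S4 S5-a->S2 S5-b->S5

Handle the two conditions separately and then intersect. One (3 states) tracks whether and how much of `ba` has been seen; the other (4 states) tracks partial matches of the forbidden pattern `bab`. Each combined state is a pair, one component from each; accept when both components accept.
With 6 states:
        a   b  
>  S0   S0  S1 
   S1   S2  S1 
 * S2   S3  S4 
 * S3   S3  S5 
   S4   S4  S4 
 * S5   S2  S5 
(> = start, * = accepting)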